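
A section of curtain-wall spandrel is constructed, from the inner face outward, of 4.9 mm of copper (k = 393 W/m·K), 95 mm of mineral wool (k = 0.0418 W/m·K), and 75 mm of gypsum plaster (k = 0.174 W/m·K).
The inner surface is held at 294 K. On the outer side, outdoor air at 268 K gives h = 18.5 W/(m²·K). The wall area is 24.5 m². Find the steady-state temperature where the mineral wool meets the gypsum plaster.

T ≈ 273 K

Model the wall as resistances in series:
R_copper = L/(kA) = 0.0049/(393×24.5) = 5.089×10^-7 K/W
R_mineral wool = L/(kA) = 0.095/(0.0418×24.5) = 0.09276 K/W
R_gypsum plaster = L/(kA) = 0.075/(0.174×24.5) = 0.01759 K/W
R_outer film = 1/(h_o·A) = 1/(18.5×24.5) = 0.002206 K/W
R_total = 0.1126 K/W;  Q = ΔT/R_total = 26/0.1126 = 231 W
T_interface = T_inner − Q·ΣR(inner→interface) = 294 − 231×0.09276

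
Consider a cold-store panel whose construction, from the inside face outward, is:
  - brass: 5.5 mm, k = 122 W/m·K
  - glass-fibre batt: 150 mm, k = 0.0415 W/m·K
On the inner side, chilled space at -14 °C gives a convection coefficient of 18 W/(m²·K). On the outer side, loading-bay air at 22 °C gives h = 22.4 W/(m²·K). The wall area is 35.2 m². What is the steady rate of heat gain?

Q ≈ 341 W

Using the resistance-network approach (series):
R_inner film = 1/(h_i·A) = 1/(18×35.2) = 0.001578 K/W
R_brass = L/(kA) = 0.0055/(122×35.2) = 1.281×10^-6 K/W
R_glass-fibre batt = L/(kA) = 0.15/(0.0415×35.2) = 0.1027 K/W
R_outer film = 1/(h_o·A) = 1/(22.4×35.2) = 0.001268 K/W
R_total = 0.1055 K/W
Q = ΔT / R_total = 36 / 0.1055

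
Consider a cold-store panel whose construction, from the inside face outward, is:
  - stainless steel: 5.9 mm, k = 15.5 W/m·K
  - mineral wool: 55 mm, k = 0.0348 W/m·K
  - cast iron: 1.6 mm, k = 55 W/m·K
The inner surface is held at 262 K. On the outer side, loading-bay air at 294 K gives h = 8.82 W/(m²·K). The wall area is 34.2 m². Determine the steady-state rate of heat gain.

Q ≈ 646 W

Treating each layer as a thermal resistance in series:
R_stainless steel = L/(kA) = 0.0059/(15.5×34.2) = 1.113×10^-5 K/W
R_mineral wool = L/(kA) = 0.055/(0.0348×34.2) = 0.04621 K/W
R_cast iron = L/(kA) = 0.0016/(55×34.2) = 8.506×10^-7 K/W
R_outer film = 1/(h_o·A) = 1/(8.82×34.2) = 0.003315 K/W
R_total = 0.04954 K/W
Q = ΔT / R_total = 32 / 0.04954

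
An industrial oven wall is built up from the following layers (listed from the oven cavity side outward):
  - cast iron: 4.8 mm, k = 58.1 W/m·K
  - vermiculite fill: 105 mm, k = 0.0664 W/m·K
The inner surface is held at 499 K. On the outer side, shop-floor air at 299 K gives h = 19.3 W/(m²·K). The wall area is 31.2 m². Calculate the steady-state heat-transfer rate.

Q ≈ 3820 W

Treating each layer as a thermal resistance in series:
R_cast iron = L/(kA) = 0.0048/(58.1×31.2) = 2.648×10^-6 K/W
R_vermiculite fill = L/(kA) = 0.105/(0.0664×31.2) = 0.05068 K/W
R_outer film = 1/(h_o·A) = 1/(19.3×31.2) = 0.001661 K/W
R_total = 0.05235 K/W
Q = ΔT / R_total = 200 / 0.05235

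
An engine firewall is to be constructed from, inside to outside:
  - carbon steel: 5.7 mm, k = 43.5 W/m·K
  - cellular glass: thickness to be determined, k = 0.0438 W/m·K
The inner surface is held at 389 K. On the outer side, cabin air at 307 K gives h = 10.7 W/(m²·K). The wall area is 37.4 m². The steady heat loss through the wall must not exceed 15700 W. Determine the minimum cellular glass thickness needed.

Using the resistance-network approach (series):
R_carbon steel = L/(kA) = 0.0057/(43.5×37.4) = 3.504×10^-6 K/W
R_outer film = 1/(h_o·A) = 1/(10.7×37.4) = 0.002499 K/W
Sum of the known resistances R_other = 0.002502 K/W
Required total resistance R_tot = ΔT/Q_allow = 82/15700 = 0.005223 K/W
R_cellular glass = R_tot − R_other = 0.002721 K/W
L = R·k·A = 0.002721×0.0438×37.4

L ≈ 4.46 mm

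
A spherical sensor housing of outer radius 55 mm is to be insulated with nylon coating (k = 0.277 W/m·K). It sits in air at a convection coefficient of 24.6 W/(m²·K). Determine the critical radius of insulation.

r_cr ≈ 22.5 mm

For a sphere r_cr = 2k/h = 2×0.277/24.6
r_cr = 22.5 mm; since the bare radius (55 mm) is above r_cr, any added insulation will reduce heat loss.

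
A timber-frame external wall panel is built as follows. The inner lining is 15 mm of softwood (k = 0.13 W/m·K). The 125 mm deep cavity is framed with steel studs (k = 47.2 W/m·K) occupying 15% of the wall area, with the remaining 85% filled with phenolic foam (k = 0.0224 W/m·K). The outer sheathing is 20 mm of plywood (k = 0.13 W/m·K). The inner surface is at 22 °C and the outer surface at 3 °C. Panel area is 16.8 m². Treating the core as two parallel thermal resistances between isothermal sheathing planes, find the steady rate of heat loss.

Q ≈ 1110 W

Sheathing layers in series; stud and cavity paths in parallel between them.
R_inner = 0.015/(0.13×16.8) = 0.006868 K/W
R_stud  = 0.125/(47.2×0.15×16.8) = 0.001051 K/W
R_cav   = 0.125/(0.0224×0.85×16.8) = 0.3908 K/W
1/R_core = 1/R_stud + 1/R_cav → R_core = 0.001048 K/W
R_outer = 0.02/(0.13×16.8) = 0.009158 K/W
R_total = 0.01707 K/W
Q = ΔT/R_total = 19/0.01707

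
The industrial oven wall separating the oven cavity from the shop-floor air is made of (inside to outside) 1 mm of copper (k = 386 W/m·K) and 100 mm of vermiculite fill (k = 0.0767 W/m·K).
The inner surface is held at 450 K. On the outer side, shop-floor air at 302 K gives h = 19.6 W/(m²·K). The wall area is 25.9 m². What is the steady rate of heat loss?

Model the wall as resistances in series:
R_copper = L/(kA) = 0.001/(386×25.9) = 1×10^-7 K/W
R_vermiculite fill = L/(kA) = 0.1/(0.0767×25.9) = 0.05034 K/W
R_outer film = 1/(h_o·A) = 1/(19.6×25.9) = 0.00197 K/W
R_total = 0.05231 K/W
Q = ΔT / R_total = 148 / 0.05231

Q ≈ 2830 W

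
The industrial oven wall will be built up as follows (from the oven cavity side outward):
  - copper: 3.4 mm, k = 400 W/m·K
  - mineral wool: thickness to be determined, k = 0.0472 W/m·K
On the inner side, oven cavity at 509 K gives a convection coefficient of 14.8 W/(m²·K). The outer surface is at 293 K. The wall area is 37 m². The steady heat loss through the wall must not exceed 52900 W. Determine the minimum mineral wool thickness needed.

Thermal resistances in series:
R_inner film = 1/(h_i·A) = 1/(14.8×37) = 0.001826 K/W
R_copper = L/(kA) = 0.0034/(400×37) = 2.297×10^-7 K/W
Sum of the known resistances R_other = 0.001826 K/W
Required total resistance R_tot = ΔT/Q_allow = 216/52900 = 0.004083 K/W
R_mineral wool = R_tot − R_other = 0.002257 K/W
L = R·k·A = 0.002257×0.0472×37

L ≈ 3.94 mm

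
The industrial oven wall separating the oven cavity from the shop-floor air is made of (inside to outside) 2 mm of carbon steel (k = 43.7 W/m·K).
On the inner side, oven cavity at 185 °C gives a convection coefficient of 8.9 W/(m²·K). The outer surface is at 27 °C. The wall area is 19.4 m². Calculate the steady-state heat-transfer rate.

Series thermal resistances:
R_inner film = 1/(h_i·A) = 1/(8.9×19.4) = 0.005792 K/W
R_carbon steel = L/(kA) = 0.002/(43.7×19.4) = 2.359×10^-6 K/W
R_total = 0.005794 K/W
Q = ΔT / R_total = 158 / 0.005794

Q ≈ 27300 W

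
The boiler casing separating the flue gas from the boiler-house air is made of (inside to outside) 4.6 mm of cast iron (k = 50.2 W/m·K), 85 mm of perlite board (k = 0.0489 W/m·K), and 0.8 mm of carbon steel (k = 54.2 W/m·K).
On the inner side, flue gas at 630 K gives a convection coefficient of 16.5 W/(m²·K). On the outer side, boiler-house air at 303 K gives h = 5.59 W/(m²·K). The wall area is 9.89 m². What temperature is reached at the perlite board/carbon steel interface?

Treating each layer as a thermal resistance in series:
R_inner film = 1/(h_i·A) = 1/(16.5×9.89) = 0.006128 K/W
R_cast iron = L/(kA) = 0.0046/(50.2×9.89) = 9.265×10^-6 K/W
R_perlite board = L/(kA) = 0.085/(0.0489×9.89) = 0.1758 K/W
R_carbon steel = L/(kA) = 0.0008/(54.2×9.89) = 1.492×10^-6 K/W
R_outer film = 1/(h_o·A) = 1/(5.59×9.89) = 0.01809 K/W
R_total = 0.2 K/W;  Q = ΔT/R_total = 327/0.2 = 1635 W
T_interface = T_inner − Q·ΣR(inner→interface) = 630 − 1640×0.1819

T ≈ 333 K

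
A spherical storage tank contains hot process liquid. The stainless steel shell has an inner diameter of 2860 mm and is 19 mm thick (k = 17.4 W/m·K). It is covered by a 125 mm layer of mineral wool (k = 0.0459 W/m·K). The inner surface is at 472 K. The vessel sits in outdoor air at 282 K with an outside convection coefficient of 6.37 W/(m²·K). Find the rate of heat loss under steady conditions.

Q ≈ 1900 W

Spherical conduction: R = (1/r_in − 1/r_out)/(4πk) per layer; series-sum.
R_stainless steel shell = (1/1.43 − 1/1.449)/(4π×17.4) = 4.194×10^-5 K/W
R_mineral wool = (1/1.449 − 1/1.574)/(4π×0.0459) = 0.09502 K/W
R_outer film = 1/(h·4πr_o²) = 1/(6.37×4π×1.574²) = 0.005042 K/W
R_total = 0.1001 K/W
Q = ΔT/R_total = 190/0.1001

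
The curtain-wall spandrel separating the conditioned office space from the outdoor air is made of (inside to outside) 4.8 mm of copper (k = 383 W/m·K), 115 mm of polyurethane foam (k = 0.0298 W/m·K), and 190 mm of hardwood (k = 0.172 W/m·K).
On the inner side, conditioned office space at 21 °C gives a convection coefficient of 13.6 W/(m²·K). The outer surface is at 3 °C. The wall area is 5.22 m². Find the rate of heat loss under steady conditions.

Series thermal resistances:
R_inner film = 1/(h_i·A) = 1/(13.6×5.22) = 0.01409 K/W
R_copper = L/(kA) = 0.0048/(383×5.22) = 2.401×10^-6 K/W
R_polyurethane foam = L/(kA) = 0.115/(0.0298×5.22) = 0.7393 K/W
R_hardwood = L/(kA) = 0.19/(0.172×5.22) = 0.2116 K/W
R_total = 0.965 K/W
Q = ΔT / R_total = 18 / 0.965

Q ≈ 18.7 W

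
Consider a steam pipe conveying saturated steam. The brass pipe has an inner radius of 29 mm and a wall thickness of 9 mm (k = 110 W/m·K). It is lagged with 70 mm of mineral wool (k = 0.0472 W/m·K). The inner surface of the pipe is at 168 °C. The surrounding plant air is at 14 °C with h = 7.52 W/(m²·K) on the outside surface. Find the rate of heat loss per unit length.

Treating each annulus and film as a series resistance:
R_brass pipe wall = ln(38/29)/(2π×110×1) = 3.911×10^-4 K/W
R_mineral wool = ln(108/38)/(2π×0.0472×1) = 3.522 K/W
R_outer film = 1/(h_o·2πr_oL) = 1/(7.52×2π×0.108×1) = 0.196 K/W
R_total = 3.718 K/W
Q = ΔT/R_total = 154/3.718

q′ ≈ 41.4 W/m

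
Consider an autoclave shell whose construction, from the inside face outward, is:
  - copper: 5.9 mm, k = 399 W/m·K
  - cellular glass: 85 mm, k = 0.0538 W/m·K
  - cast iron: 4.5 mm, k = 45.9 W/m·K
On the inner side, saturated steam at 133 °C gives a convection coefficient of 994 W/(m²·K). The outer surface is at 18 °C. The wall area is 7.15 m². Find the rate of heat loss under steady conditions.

Series thermal resistances:
R_inner film = 1/(h_i·A) = 1/(994×7.15) = 1.407×10^-4 K/W
R_copper = L/(kA) = 0.0059/(399×7.15) = 2.068×10^-6 K/W
R_cellular glass = L/(kA) = 0.085/(0.0538×7.15) = 0.221 K/W
R_cast iron = L/(kA) = 0.0045/(45.9×7.15) = 1.371×10^-5 K/W
R_total = 0.2211 K/W
Q = ΔT / R_total = 115 / 0.2211

Q ≈ 520 W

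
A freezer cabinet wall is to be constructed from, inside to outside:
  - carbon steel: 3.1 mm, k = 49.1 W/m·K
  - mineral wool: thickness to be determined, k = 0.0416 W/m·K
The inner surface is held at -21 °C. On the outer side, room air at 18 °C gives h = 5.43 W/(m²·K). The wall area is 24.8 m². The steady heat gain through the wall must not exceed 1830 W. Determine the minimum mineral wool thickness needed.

Thermal resistances in series:
R_carbon steel = L/(kA) = 0.0031/(49.1×24.8) = 2.546×10^-6 K/W
R_outer film = 1/(h_o·A) = 1/(5.43×24.8) = 0.007426 K/W
Sum of the known resistances R_other = 0.007428 K/W
Required total resistance R_tot = ΔT/Q_allow = 39/1830 = 0.02131 K/W
R_mineral wool = R_tot − R_other = 0.01388 K/W
L = R·k·A = 0.01388×0.0416×24.8

L ≈ 14.3 mm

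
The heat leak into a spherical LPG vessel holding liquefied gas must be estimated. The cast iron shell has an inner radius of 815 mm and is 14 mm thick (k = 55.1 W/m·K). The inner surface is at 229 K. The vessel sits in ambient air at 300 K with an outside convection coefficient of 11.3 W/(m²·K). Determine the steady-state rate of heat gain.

Q ≈ 6910 W

Each spherical layer contributes R = (1/r_i − 1/r_o)/(4πk):
R_cast iron shell = (1/0.815 − 1/0.829)/(4π×55.1) = 2.993×10^-5 K/W
R_outer film = 1/(h·4πr_o²) = 1/(11.3×4π×0.829²) = 0.01025 K/W
R_total = 0.01028 K/W
Q = ΔT/R_total = 71/0.01028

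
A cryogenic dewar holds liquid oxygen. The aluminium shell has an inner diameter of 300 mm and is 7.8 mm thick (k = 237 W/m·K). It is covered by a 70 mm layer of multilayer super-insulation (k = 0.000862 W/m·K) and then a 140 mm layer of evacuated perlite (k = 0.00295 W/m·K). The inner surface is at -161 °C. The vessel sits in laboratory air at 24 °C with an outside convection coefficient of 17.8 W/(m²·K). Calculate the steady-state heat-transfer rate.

Q ≈ 0.823 W

Radial (spherical) resistances in series:
R_aluminium shell = (1/0.15 − 1/0.1578)/(4π×237) = 1.106×10^-4 K/W
R_multilayer super-insulation = (1/0.1578 − 1/0.2278)/(4π×0.000862) = 179.8 K/W
R_evacuated perlite = (1/0.2278 − 1/0.3678)/(4π×0.00295) = 45.07 K/W
R_outer film = 1/(h·4πr_o²) = 1/(17.8×4π×0.3678²) = 0.03305 K/W
R_total = 224.9 K/W
Q = ΔT/R_total = 185/224.9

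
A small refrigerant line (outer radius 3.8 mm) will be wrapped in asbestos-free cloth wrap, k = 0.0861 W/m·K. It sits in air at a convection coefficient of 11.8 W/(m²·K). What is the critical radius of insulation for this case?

r_cr ≈ 7.3 mm

For a cylinder r_cr = k/h = 0.0861/11.8
r_cr = 7.3 mm; since the bare radius (3.8 mm) is below r_cr, adding a thin layer of insulation will *increase* heat loss.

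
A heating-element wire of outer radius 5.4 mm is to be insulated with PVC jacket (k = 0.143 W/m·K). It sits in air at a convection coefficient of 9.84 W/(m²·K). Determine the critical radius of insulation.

r_cr ≈ 14.5 mm

For a cylinder r_cr = k/h = 0.143/9.84
r_cr = 14.5 mm; since the bare radius (5.4 mm) is below r_cr, adding a thin layer of insulation will *increase* heat loss.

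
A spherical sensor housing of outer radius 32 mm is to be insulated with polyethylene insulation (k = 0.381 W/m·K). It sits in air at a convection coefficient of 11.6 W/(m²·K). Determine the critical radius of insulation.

For a sphere r_cr = 2k/h = 2×0.381/11.6
r_cr = 65.7 mm; since the bare radius (32 mm) is below r_cr, adding a thin layer of insulation will *increase* heat loss.

r_cr ≈ 65.7 mm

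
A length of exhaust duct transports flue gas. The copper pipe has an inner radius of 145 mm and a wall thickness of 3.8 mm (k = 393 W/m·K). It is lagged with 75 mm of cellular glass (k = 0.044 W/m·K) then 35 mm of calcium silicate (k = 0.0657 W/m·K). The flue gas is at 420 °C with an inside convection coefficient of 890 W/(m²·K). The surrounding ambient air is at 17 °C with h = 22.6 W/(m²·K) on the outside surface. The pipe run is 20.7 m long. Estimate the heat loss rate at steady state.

Q ≈ 4490 W

Treating each annulus and film as a series resistance:
R_inner film = 1/(h_i·2πr₁L) = 1/(890×2π×0.145×20.7) = 5.958×10^-5 K/W
R_copper pipe wall = ln(148.8/145)/(2π×393×20.7) = 5.061×10^-7 K/W
R_cellular glass = ln(223.8/148.8)/(2π×0.044×20.7) = 0.07132 K/W
R_calcium silicate = ln(258.8/223.8)/(2π×0.0657×20.7) = 0.017 K/W
R_outer film = 1/(h_o·2πr_oL) = 1/(22.6×2π×0.2588×20.7) = 0.001315 K/W
R_total = 0.0897 K/W
Q = ΔT/R_total = 403/0.0897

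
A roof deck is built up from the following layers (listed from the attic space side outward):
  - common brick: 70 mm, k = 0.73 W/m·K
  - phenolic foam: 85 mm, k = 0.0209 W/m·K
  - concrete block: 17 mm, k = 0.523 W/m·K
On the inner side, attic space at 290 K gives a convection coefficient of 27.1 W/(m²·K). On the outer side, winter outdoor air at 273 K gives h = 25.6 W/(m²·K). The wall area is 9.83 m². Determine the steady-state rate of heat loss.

Model the wall as resistances in series:
R_inner film = 1/(h_i·A) = 1/(27.1×9.83) = 0.003754 K/W
R_common brick = L/(kA) = 0.07/(0.73×9.83) = 0.009755 K/W
R_phenolic foam = L/(kA) = 0.085/(0.0209×9.83) = 0.4137 K/W
R_concrete block = L/(kA) = 0.017/(0.523×9.83) = 0.003307 K/W
R_outer film = 1/(h_o·A) = 1/(25.6×9.83) = 0.003974 K/W
R_total = 0.4345 K/W
Q = ΔT / R_total = 17 / 0.4345

Q ≈ 39.1 W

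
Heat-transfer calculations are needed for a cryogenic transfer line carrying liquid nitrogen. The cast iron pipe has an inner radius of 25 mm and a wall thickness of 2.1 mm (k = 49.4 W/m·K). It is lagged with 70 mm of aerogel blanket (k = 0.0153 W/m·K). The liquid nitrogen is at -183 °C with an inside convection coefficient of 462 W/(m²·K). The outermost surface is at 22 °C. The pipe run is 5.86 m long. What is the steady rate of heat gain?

Cylindrical conduction, so R = ln(r₂/r₁)/(2πkL) per layer, in series:
R_inner film = 1/(h_i·2πr₁L) = 1/(462×2π×0.025×5.86) = 0.002351 K/W
R_cast iron pipe wall = ln(27.1/25)/(2π×49.4×5.86) = 4.434×10^-5 K/W
R_aerogel blanket = ln(97.1/27.1)/(2π×0.0153×5.86) = 2.265 K/W
R_total = 2.268 K/W
Q = ΔT/R_total = 205/2.268

Q ≈ 90.4 W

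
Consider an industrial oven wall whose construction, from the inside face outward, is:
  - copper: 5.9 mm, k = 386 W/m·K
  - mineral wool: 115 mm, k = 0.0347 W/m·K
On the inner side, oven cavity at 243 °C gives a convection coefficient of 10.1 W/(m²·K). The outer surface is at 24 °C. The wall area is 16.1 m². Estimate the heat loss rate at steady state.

Q ≈ 1030 W

Using the resistance-network approach (series):
R_inner film = 1/(h_i·A) = 1/(10.1×16.1) = 0.00615 K/W
R_copper = L/(kA) = 0.0059/(386×16.1) = 9.494×10^-7 K/W
R_mineral wool = L/(kA) = 0.115/(0.0347×16.1) = 0.2058 K/W
R_total = 0.212 K/W
Q = ΔT / R_total = 219 / 0.212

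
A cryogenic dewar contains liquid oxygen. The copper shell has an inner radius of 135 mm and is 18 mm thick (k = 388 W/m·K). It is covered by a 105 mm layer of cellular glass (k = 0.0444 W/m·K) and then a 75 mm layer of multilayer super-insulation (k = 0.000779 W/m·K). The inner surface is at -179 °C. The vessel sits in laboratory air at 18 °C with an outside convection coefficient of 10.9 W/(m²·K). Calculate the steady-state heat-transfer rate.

Q ≈ 2.1 W

Spherical conduction: R = (1/r_in − 1/r_out)/(4πk) per layer; series-sum.
R_copper shell = (1/0.135 − 1/0.153)/(4π×388) = 1.787×10^-4 K/W
R_cellular glass = (1/0.153 − 1/0.258)/(4π×0.0444) = 4.767 K/W
R_multilayer super-insulation = (1/0.258 − 1/0.333)/(4π×0.000779) = 89.18 K/W
R_outer film = 1/(h·4πr_o²) = 1/(10.9×4π×0.333²) = 0.06584 K/W
R_total = 94.01 K/W
Q = ΔT/R_total = 197/94.01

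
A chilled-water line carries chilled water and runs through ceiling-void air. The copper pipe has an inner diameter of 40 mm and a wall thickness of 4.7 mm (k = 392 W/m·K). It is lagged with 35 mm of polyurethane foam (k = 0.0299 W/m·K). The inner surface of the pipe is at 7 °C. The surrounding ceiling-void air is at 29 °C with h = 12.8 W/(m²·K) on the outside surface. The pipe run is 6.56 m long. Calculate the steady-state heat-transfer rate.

Q ≈ 29.4 W

Cylindrical conduction, so R = ln(r₂/r₁)/(2πkL) per layer, in series:
R_copper pipe wall = ln(24.7/20)/(2π×392×6.56) = 1.306×10^-5 K/W
R_polyurethane foam = ln(59.7/24.7)/(2π×0.0299×6.56) = 0.7161 K/W
R_outer film = 1/(h_o·2πr_oL) = 1/(12.8×2π×0.0597×6.56) = 0.03175 K/W
R_total = 0.7479 K/W
Q = ΔT/R_total = 22/0.7479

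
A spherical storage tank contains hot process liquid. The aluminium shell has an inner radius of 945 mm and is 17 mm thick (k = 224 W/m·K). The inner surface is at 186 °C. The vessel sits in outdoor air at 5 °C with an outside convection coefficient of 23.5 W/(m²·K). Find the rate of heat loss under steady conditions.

Q ≈ 49400 W

Each spherical layer contributes R = (1/r_i − 1/r_o)/(4πk):
R_aluminium shell = (1/0.945 − 1/0.962)/(4π×224) = 6.643×10^-6 K/W
R_outer film = 1/(h·4πr_o²) = 1/(23.5×4π×0.962²) = 0.003659 K/W
R_total = 0.003666 K/W
Q = ΔT/R_total = 181/0.003666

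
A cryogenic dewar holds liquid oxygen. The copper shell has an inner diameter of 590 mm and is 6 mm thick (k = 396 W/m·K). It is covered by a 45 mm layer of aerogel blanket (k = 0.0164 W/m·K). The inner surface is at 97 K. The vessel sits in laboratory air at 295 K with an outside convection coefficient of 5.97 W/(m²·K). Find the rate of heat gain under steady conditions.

Q ≈ 89.7 W

Each spherical layer contributes R = (1/r_i − 1/r_o)/(4πk):
R_copper shell = (1/0.295 − 1/0.301)/(4π×396) = 1.358×10^-5 K/W
R_aerogel blanket = (1/0.301 − 1/0.346)/(4π×0.0164) = 2.097 K/W
R_outer film = 1/(h·4πr_o²) = 1/(5.97×4π×0.346²) = 0.1113 K/W
R_total = 2.208 K/W
Q = ΔT/R_total = 198/2.208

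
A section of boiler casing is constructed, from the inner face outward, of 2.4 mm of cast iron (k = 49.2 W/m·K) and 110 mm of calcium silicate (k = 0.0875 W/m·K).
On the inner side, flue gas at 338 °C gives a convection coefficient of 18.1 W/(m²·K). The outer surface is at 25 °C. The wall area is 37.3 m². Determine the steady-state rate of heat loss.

Series thermal resistances:
R_inner film = 1/(h_i·A) = 1/(18.1×37.3) = 0.001481 K/W
R_cast iron = L/(kA) = 0.0024/(49.2×37.3) = 1.308×10^-6 K/W
R_calcium silicate = L/(kA) = 0.11/(0.0875×37.3) = 0.0337 K/W
R_total = 0.03519 K/W
Q = ΔT / R_total = 313 / 0.03519

Q ≈ 8900 W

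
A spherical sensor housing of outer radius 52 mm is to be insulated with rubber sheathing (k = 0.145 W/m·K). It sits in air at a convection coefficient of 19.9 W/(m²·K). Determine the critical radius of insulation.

For a sphere r_cr = 2k/h = 2×0.145/19.9
r_cr = 14.6 mm; since the bare radius (52 mm) is above r_cr, any added insulation will reduce heat loss.

r_cr ≈ 14.6 mm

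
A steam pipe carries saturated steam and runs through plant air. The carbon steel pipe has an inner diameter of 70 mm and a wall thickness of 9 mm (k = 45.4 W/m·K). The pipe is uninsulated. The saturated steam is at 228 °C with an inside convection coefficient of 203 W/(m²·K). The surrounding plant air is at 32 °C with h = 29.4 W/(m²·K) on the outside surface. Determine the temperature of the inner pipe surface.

T ≈ 198 °C

Cylindrical conduction, so R = ln(r₂/r₁)/(2πkL) per layer, in series:
R_inner film = 1/(h_i·2πr₁L) = 1/(203×2π×0.035×1) = 0.0224 K/W
R_carbon steel pipe wall = ln(44/35)/(2π×45.4×1) = 8.022×10^-4 K/W
R_outer film = 1/(h_o·2πr_oL) = 1/(29.4×2π×0.044×1) = 0.123 K/W
R_total = 0.1462 K/W
Q = ΔT/R_total = 196/0.1462
Q = 1340 W/m
T_interface = T_inner − Q·ΣR(inner→interface) = 228 − 1340×0.0224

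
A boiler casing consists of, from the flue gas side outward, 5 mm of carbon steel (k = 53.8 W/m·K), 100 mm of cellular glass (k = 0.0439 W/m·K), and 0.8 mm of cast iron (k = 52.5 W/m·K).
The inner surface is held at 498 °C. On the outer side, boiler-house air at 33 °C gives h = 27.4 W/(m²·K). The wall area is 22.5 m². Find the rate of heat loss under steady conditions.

Q ≈ 4520 W

Model the wall as resistances in series:
R_carbon steel = L/(kA) = 0.005/(53.8×22.5) = 4.131×10^-6 K/W
R_cellular glass = L/(kA) = 0.1/(0.0439×22.5) = 0.1012 K/W
R_cast iron = L/(kA) = 0.0008/(52.5×22.5) = 6.772×10^-7 K/W
R_outer film = 1/(h_o·A) = 1/(27.4×22.5) = 0.001622 K/W
R_total = 0.1029 K/W
Q = ΔT / R_total = 465 / 0.1029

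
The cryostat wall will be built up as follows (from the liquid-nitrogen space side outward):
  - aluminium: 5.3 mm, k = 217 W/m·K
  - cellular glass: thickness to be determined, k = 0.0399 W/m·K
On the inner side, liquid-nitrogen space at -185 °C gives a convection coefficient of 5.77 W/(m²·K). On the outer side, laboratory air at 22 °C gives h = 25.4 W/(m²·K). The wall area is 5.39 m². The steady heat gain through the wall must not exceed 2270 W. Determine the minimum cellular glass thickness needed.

L ≈ 11.1 mm

Model the wall as resistances in series:
R_inner film = 1/(h_i·A) = 1/(5.77×5.39) = 0.03215 K/W
R_aluminium = L/(kA) = 0.0053/(217×5.39) = 4.531×10^-6 K/W
R_outer film = 1/(h_o·A) = 1/(25.4×5.39) = 0.007304 K/W
Sum of the known resistances R_other = 0.03946 K/W
Required total resistance R_tot = ΔT/Q_allow = 207/2270 = 0.09119 K/W
R_cellular glass = R_tot − R_other = 0.05173 K/W
L = R·k·A = 0.05173×0.0399×5.39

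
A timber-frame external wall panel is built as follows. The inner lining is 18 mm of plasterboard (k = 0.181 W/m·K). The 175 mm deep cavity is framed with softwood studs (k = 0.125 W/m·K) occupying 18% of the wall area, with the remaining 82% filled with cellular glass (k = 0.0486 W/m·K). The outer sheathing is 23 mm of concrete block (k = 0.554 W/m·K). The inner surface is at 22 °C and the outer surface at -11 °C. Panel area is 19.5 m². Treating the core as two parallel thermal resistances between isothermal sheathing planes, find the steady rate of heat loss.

Q ≈ 218 W

Sheathing layers in series; stud and cavity paths in parallel between them.
R_inner = 0.018/(0.181×19.5) = 0.0051 K/W
R_stud  = 0.175/(0.125×0.18×19.5) = 0.3989 K/W
R_cav   = 0.175/(0.0486×0.82×19.5) = 0.2252 K/W
1/R_core = 1/R_stud + 1/R_cav → R_core = 0.1439 K/W
R_outer = 0.023/(0.554×19.5) = 0.002129 K/W
R_total = 0.1512 K/W
Q = ΔT/R_total = 33/0.1512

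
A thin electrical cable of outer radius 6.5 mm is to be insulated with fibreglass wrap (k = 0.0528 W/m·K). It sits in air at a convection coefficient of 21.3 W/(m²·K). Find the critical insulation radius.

For a cylinder r_cr = k/h = 0.0528/21.3
r_cr = 2.48 mm; since the bare radius (6.5 mm) is above r_cr, any added insulation will reduce heat loss.

r_cr ≈ 2.48 mm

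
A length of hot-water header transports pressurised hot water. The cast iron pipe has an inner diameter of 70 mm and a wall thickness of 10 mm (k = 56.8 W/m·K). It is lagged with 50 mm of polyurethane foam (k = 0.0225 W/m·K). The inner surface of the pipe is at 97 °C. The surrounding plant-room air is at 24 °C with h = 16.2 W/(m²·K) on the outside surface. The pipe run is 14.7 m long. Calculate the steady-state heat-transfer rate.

Cylindrical conduction, so R = ln(r₂/r₁)/(2πkL) per layer, in series:
R_cast iron pipe wall = ln(45/35)/(2π×56.8×14.7) = 4.79×10^-5 K/W
R_polyurethane foam = ln(95/45)/(2π×0.0225×14.7) = 0.3596 K/W
R_outer film = 1/(h_o·2πr_oL) = 1/(16.2×2π×0.095×14.7) = 0.007035 K/W
R_total = 0.3666 K/W
Q = ΔT/R_total = 73/0.3666

Q ≈ 199 W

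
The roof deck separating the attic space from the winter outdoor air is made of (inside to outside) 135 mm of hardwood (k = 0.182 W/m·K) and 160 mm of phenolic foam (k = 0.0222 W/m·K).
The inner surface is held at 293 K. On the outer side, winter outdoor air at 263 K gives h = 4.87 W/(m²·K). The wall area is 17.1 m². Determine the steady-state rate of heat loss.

Model the wall as resistances in series:
R_hardwood = L/(kA) = 0.135/(0.182×17.1) = 0.04338 K/W
R_phenolic foam = L/(kA) = 0.16/(0.0222×17.1) = 0.4215 K/W
R_outer film = 1/(h_o·A) = 1/(4.87×17.1) = 0.01201 K/W
R_total = 0.4769 K/W
Q = ΔT / R_total = 30 / 0.4769

Q ≈ 62.9 W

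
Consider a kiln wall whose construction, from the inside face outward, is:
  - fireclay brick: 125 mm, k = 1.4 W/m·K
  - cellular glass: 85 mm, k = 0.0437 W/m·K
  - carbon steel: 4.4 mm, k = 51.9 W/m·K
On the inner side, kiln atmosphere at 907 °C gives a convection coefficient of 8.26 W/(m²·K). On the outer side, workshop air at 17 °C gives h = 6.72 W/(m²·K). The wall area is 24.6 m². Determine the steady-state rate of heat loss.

Series thermal resistances:
R_inner film = 1/(h_i·A) = 1/(8.26×24.6) = 0.004921 K/W
R_fireclay brick = L/(kA) = 0.125/(1.4×24.6) = 0.00363 K/W
R_cellular glass = L/(kA) = 0.085/(0.0437×24.6) = 0.07907 K/W
R_carbon steel = L/(kA) = 0.0044/(51.9×24.6) = 3.446×10^-6 K/W
R_outer film = 1/(h_o·A) = 1/(6.72×24.6) = 0.006049 K/W
R_total = 0.09367 K/W
Q = ΔT / R_total = 890 / 0.09367

Q ≈ 9500 W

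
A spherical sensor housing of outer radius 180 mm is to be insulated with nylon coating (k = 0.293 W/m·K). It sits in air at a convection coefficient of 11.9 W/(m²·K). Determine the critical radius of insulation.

For a sphere r_cr = 2k/h = 2×0.293/11.9
r_cr = 49.2 mm; since the bare radius (180 mm) is above r_cr, any added insulation will reduce heat loss.

r_cr ≈ 49.2 mm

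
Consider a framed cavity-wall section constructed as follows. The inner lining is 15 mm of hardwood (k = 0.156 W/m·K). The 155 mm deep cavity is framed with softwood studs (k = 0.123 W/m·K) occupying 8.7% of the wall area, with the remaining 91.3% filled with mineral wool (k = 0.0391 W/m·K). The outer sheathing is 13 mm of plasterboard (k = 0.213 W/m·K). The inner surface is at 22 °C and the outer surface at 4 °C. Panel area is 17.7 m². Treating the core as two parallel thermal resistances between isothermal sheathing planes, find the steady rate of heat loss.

Sheathing layers in series; stud and cavity paths in parallel between them.
R_inner = 0.015/(0.156×17.7) = 0.005432 K/W
R_stud  = 0.155/(0.123×0.087×17.7) = 0.8183 K/W
R_cav   = 0.155/(0.0391×0.913×17.7) = 0.2453 K/W
1/R_core = 1/R_stud + 1/R_cav → R_core = 0.1887 K/W
R_outer = 0.013/(0.213×17.7) = 0.003448 K/W
R_total = 0.1976 K/W
Q = ΔT/R_total = 18/0.1976

Q ≈ 91.1 W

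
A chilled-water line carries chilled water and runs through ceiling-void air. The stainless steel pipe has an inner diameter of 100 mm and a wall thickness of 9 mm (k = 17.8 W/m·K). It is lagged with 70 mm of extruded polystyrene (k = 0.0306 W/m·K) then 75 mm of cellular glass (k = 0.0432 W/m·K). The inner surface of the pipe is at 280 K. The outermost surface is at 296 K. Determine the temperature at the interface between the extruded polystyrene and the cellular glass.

Radial resistances (cylindrical: R_cond = ln(r_o/r_i)/(2πkL), R_conv = 1/(h·2πrL)):
R_stainless steel pipe wall = ln(59/50)/(2π×17.8×1) = 0.00148 K/W
R_extruded polystyrene = ln(129/59)/(2π×0.0306×1) = 4.069 K/W
R_cellular glass = ln(204/129)/(2π×0.0432×1) = 1.688 K/W
R_total = 5.759 K/W
Q = ΔT/R_total = 16/5.759
Q = 2.78 W/m
T_interface = T_inner + Q·ΣR(inner→interface) = 280 + 2.78×4.07

T ≈ 291 K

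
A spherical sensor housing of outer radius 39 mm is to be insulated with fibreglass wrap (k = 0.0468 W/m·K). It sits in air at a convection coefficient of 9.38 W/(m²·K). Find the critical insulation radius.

r_cr ≈ 9.98 mm

For a sphere r_cr = 2k/h = 2×0.0468/9.38
r_cr = 9.98 mm; since the bare radius (39 mm) is above r_cr, any added insulation will reduce heat loss.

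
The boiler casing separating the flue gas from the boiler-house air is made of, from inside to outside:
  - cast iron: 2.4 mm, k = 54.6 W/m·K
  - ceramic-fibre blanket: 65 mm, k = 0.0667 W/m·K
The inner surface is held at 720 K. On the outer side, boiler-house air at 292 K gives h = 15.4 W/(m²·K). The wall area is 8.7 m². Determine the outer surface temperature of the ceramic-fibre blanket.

Treating each layer as a thermal resistance in series:
R_cast iron = L/(kA) = 0.0024/(54.6×8.7) = 5.052×10^-6 K/W
R_ceramic-fibre blanket = L/(kA) = 0.065/(0.0667×8.7) = 0.112 K/W
R_outer film = 1/(h_o·A) = 1/(15.4×8.7) = 0.007464 K/W
R_total = 0.1195 K/W;  Q = ΔT/R_total = 428/0.1195 = 3582 W
T_interface = T_inner − Q·ΣR(inner→interface) = 720 − 3580×0.112

T ≈ 319 K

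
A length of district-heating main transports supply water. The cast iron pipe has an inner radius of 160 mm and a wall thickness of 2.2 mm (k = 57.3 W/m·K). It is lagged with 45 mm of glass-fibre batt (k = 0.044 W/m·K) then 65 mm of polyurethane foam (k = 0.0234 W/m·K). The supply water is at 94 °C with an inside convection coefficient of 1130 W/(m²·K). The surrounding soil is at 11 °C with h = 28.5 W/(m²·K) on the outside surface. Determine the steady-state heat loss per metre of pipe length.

Per-layer cylindrical resistances, series-summed:
R_inner film = 1/(h_i·2πr₁L) = 1/(1130×2π×0.16×1) = 8.803×10^-4 K/W
R_cast iron pipe wall = ln(162.2/160)/(2π×57.3×1) = 3.793×10^-5 K/W
R_glass-fibre batt = ln(207.2/162.2)/(2π×0.044×1) = 0.8857 K/W
R_polyurethane foam = ln(272.2/207.2)/(2π×0.0234×1) = 1.856 K/W
R_outer film = 1/(h_o·2πr_oL) = 1/(28.5×2π×0.2722×1) = 0.02052 K/W
R_total = 2.763 K/W
Q = ΔT/R_total = 83/2.763

q′ ≈ 30 W/m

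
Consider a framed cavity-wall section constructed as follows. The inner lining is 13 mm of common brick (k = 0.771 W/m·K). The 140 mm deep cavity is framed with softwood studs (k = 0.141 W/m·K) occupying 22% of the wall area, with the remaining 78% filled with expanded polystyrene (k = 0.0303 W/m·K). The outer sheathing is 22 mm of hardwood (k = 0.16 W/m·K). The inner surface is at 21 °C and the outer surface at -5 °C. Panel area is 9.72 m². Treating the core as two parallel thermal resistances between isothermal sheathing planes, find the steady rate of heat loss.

Q ≈ 93.1 W

Sheathing layers in series; stud and cavity paths in parallel between them.
R_inner = 0.013/(0.771×9.72) = 0.001735 K/W
R_stud  = 0.14/(0.141×0.22×9.72) = 0.4643 K/W
R_cav   = 0.14/(0.0303×0.78×9.72) = 0.6094 K/W
1/R_core = 1/R_stud + 1/R_cav → R_core = 0.2635 K/W
R_outer = 0.022/(0.16×9.72) = 0.01415 K/W
R_total = 0.2794 K/W
Q = ΔT/R_total = 26/0.2794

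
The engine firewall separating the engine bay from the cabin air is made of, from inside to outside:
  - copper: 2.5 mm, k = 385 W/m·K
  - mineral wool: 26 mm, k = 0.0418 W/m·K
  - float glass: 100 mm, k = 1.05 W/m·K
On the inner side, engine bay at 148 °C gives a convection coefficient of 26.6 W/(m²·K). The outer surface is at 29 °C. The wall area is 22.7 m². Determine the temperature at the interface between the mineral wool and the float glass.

T ≈ 44 °C

Thermal resistances in series:
R_inner film = 1/(h_i·A) = 1/(26.6×22.7) = 0.001656 K/W
R_copper = L/(kA) = 0.0025/(385×22.7) = 2.861×10^-7 K/W
R_mineral wool = L/(kA) = 0.026/(0.0418×22.7) = 0.0274 K/W
R_float glass = L/(kA) = 0.1/(1.05×22.7) = 0.004196 K/W
R_total = 0.03325 K/W;  Q = ΔT/R_total = 119/0.03325 = 3579 W
T_interface = T_inner − Q·ΣR(inner→interface) = 148 − 3580×0.02906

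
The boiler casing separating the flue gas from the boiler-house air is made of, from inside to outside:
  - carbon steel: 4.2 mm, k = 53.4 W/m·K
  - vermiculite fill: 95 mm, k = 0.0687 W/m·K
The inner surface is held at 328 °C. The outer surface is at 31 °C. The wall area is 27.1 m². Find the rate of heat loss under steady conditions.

Q ≈ 5820 W

Series thermal resistances:
R_carbon steel = L/(kA) = 0.0042/(53.4×27.1) = 2.902×10^-6 K/W
R_vermiculite fill = L/(kA) = 0.095/(0.0687×27.1) = 0.05103 K/W
R_total = 0.05103 K/W
Q = ΔT / R_total = 297 / 0.05103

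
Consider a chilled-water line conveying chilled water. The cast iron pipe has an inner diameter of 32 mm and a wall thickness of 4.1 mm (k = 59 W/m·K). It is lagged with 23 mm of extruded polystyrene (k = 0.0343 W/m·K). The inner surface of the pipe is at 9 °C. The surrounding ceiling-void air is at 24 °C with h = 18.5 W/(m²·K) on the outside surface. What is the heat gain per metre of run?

Per-layer cylindrical resistances, series-summed:
R_cast iron pipe wall = ln(20.1/16)/(2π×59×1) = 6.154×10^-4 K/W
R_extruded polystyrene = ln(43.1/20.1)/(2π×0.0343×1) = 3.539 K/W
R_outer film = 1/(h_o·2πr_oL) = 1/(18.5×2π×0.0431×1) = 0.1996 K/W
R_total = 3.74 K/W
Q = ΔT/R_total = 15/3.74

q′ ≈ 4.01 W/m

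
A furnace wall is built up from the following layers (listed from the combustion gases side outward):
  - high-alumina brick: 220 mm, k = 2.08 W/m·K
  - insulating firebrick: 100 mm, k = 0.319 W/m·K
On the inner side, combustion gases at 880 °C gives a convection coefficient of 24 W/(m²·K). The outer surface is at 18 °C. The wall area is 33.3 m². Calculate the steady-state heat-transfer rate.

Q ≈ 62300 W

Series thermal resistances:
R_inner film = 1/(h_i·A) = 1/(24×33.3) = 0.001251 K/W
R_high-alumina brick = L/(kA) = 0.22/(2.08×33.3) = 0.003176 K/W
R_insulating firebrick = L/(kA) = 0.1/(0.319×33.3) = 0.009414 K/W
R_total = 0.01384 K/W
Q = ΔT / R_total = 862 / 0.01384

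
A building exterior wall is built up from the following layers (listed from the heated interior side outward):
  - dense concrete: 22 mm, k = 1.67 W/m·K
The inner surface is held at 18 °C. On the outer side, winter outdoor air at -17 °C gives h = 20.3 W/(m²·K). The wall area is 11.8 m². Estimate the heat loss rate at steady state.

Using the resistance-network approach (series):
R_dense concrete = L/(kA) = 0.022/(1.67×11.8) = 0.001116 K/W
R_outer film = 1/(h_o·A) = 1/(20.3×11.8) = 0.004175 K/W
R_total = 0.005291 K/W
Q = ΔT / R_total = 35 / 0.005291

Q ≈ 6610 W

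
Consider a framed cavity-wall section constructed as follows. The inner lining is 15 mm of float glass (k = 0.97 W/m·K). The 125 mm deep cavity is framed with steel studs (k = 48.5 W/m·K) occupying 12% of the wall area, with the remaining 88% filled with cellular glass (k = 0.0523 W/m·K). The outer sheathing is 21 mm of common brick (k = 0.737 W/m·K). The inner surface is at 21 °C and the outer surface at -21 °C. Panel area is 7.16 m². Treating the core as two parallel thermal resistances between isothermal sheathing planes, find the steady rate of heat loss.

Sheathing layers in series; stud and cavity paths in parallel between them.
R_inner = 0.015/(0.97×7.16) = 0.00216 K/W
R_stud  = 0.125/(48.5×0.12×7.16) = 0.003 K/W
R_cav   = 0.125/(0.0523×0.88×7.16) = 0.3793 K/W
1/R_core = 1/R_stud + 1/R_cav → R_core = 0.002976 K/W
R_outer = 0.021/(0.737×7.16) = 0.00398 K/W
R_total = 0.009115 K/W
Q = ΔT/R_total = 42/0.009115

Q ≈ 4610 W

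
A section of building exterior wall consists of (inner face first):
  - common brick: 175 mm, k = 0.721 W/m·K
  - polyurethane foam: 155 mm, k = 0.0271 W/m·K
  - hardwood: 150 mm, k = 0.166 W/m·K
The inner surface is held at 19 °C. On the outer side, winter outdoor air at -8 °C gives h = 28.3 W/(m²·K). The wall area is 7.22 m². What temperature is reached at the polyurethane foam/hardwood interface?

T ≈ -4.33 °C

Treating each layer as a thermal resistance in series:
R_common brick = L/(kA) = 0.175/(0.721×7.22) = 0.03362 K/W
R_polyurethane foam = L/(kA) = 0.155/(0.0271×7.22) = 0.7922 K/W
R_hardwood = L/(kA) = 0.15/(0.166×7.22) = 0.1252 K/W
R_outer film = 1/(h_o·A) = 1/(28.3×7.22) = 0.004894 K/W
R_total = 0.9558 K/W;  Q = ΔT/R_total = 27/0.9558 = 28.25 W
T_interface = T_inner − Q·ΣR(inner→interface) = 19 − 28.2×0.8258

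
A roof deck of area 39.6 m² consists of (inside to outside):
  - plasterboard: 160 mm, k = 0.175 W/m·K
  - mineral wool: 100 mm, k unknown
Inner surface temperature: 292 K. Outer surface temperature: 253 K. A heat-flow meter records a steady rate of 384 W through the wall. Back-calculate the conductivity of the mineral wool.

k ≈ 0.0322 W/(m·K)

Series thermal resistances:
R_plasterboard = L/(kA) = 0.16/(0.175×39.6) = 0.02309 K/W
Sum of known resistances R_other = 0.02309 K/W
Total R = ΔT/Q = 39/384 = 0.1016 K/W
R_mineral wool = R_total − R_other = 0.07847 K/W
k = L/(R·A) = 0.1/(0.07847×39.6)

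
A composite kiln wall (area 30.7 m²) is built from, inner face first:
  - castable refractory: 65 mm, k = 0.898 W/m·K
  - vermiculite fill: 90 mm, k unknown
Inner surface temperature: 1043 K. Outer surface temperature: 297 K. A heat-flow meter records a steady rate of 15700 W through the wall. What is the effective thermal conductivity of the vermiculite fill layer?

Series thermal resistances:
R_castable refractory = L/(kA) = 0.065/(0.898×30.7) = 0.002358 K/W
Sum of known resistances R_other = 0.002358 K/W
Total R = ΔT/Q = 746/15700 = 0.04752 K/W
R_vermiculite fill = R_total − R_other = 0.04516 K/W
k = L/(R·A) = 0.09/(0.04516×30.7)

k ≈ 0.0649 W/(m·K)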